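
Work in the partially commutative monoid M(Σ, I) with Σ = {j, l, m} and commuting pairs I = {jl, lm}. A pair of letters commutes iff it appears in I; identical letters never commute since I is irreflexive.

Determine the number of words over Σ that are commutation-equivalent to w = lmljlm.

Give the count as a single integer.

piece 0:l — minimal
piece 1:m — minimal
piece 2:l rests on {0:l}
piece 3:j rests on {1:m}
piece 4:l rests on {2:l}
piece 5:m rests on {3:j}
minimal pieces: {0:l, 1:m}
ways to finish when only these pieces remain (= sum over removing one remaining piece with nothing left below it):
  1 left: {4}→1  {5}→1
  2 left: {2,4}→1  {3,5}→1  {4,5}→2
  3 left: {0,2,4}→1  {1,3,5}→1  {2,4,5}→3  {3,4,5}→3
  4 left: {0,2,4,5}→4  {1,3,4,5}→4  {2,3,4,5}→6
  placing 0:l first → 10 extensions
  placing 1:m first → 10 extensions
total linear extensions = 20

20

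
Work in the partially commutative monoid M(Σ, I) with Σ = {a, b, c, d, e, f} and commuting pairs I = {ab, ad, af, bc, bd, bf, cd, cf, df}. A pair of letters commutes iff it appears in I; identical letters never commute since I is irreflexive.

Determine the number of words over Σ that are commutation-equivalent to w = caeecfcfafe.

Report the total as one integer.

#0=c has no predecessor
#1=a depends on [0:c]
#2=e depends on [1:a]
#3=e depends on [2:e]
#4=c depends on [3:e]
#5=f depends on [3:e]
#6=c depends on [4:c]
#7=f depends on [5:f]
#8=a depends on [6:c]
#9=f depends on [7:f]
#10=e depends on [8:a, 9:f]
sources: [0:c]
N(rest) = Σ N(rest − s) over sources s of rest; N(one piece) = 1:
  size 1 → [10]=1
  size 2 → [8,10]=1  [9,10]=1
  size 3 → [6,8,10]=1  [7,9,10]=1  [8,9,10]=2
  size 4 → [4,6,8,10]=1  [5,7,9,10]=1  [6,8,9,10]=3  [7,8,9,10]=3
  size 5 → [4,6,8,9,10]=4  [5,7,8,9,10]=4  [6,7,8,9,10]=6
  size 6 → [4,6,7,8,9,10]=10  [5,6,7,8,9,10]=10
  size 7 → [4,5,6,7,8,9,10]=20
  size 8 → [3,4,5,6,7,8,9,10]=20
  size 9 → [2,3,4,5,6,7,8,9,10]=20
  first=0(c) contributes 20

20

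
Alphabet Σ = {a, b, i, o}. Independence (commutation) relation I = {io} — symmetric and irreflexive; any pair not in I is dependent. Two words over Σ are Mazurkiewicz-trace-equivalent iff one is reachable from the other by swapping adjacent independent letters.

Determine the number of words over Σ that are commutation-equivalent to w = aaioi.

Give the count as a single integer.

0(a) covers ∅
1(a) covers 0:a
2(i) covers 1:a
3(o) covers 1:a
4(i) covers 2:i
floor of heap: 0:a
completions by unplaced set U, small U first (add the entries for U minus each lowest piece of U):
  |U|=1: {3}:1  {4}:1
  |U|=2: {2,4}:1  {3,4}:2
  |U|=3: {2,3,4}:3
  start at 0(a): 3

3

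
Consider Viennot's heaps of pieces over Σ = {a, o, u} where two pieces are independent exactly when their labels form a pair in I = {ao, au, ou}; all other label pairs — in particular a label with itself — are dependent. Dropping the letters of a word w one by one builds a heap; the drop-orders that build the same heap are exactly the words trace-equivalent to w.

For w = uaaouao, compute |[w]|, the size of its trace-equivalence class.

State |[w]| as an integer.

#0=u has no predecessor
#1=a has no predecessor
#2=a depends on [1:a]
#3=o has no predecessor
#4=u depends on [0:u]
#5=a depends on [2:a]
#6=o depends on [3:o]
sources: [0:u, 1:a, 3:o]
N(rest) = Σ N(rest − s) over sources s of rest; N(one piece) = 1:
  size 1 → [4]=1  [5]=1  [6]=1
  size 2 → [0,4]=1  [2,5]=1  [3,6]=1  [4,5]=2  [4,6]=2  [5,6]=2
  size 3 → [0,4,5]=3  [0,4,6]=3  [1,2,5]=1  [2,4,5]=3  [2,5,6]=3  [3,4,6]=3  [3,5,6]=3  [4,5,6]=6
  size 4 → [0,2,4,5]=6  [0,3,4,6]=6  [0,4,5,6]=12  [1,2,4,5]=4  [1,2,5,6]=4  [2,3,5,6]=6  [2,4,5,6]=12  [3,4,5,6]=12
  size 5 → [0,1,2,4,5]=10  [0,2,4,5,6]=30  [0,3,4,5,6]=30  [1,2,3,5,6]=10  [1,2,4,5,6]=20  [2,3,4,5,6]=30
  first=0(u) contributes 60
  first=1(a) contributes 90
  first=3(o) contributes 60
|[w]| = 210

210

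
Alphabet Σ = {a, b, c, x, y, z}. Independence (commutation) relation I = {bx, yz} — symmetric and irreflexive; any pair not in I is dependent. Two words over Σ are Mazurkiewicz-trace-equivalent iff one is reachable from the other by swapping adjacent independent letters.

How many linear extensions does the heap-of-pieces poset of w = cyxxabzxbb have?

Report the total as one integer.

drop 0:c onto floor
drop 1:y onto {0:c}
drop 2:x onto {1:y}
drop 3:x onto {2:x}
drop 4:a onto {3:x}
drop 5:b onto {4:a}
drop 6:z onto {5:b}
drop 7:x onto {6:z}
drop 8:b onto {6:z}
drop 9:b onto {8:b}
ground layer = {0:c}
drop-orders for the pieces not yet dropped (sum over which currently-grounded one goes next):
  1 to go: {7} 1  {9} 1
  2 to go: {7,9} 2  {8,9} 1
  3 to go: {7,8,9} 3
  4 to go: {6,7,8,9} 3
  5 to go: {5,6,7,8,9} 3
  6 to go: {4,5,6,7,8,9} 3
  7 to go: {3,4,5,6,7,8,9} 3
  8 to go: {2,3,4,5,6,7,8,9} 3
  if 0:c drops first: 3 orders

3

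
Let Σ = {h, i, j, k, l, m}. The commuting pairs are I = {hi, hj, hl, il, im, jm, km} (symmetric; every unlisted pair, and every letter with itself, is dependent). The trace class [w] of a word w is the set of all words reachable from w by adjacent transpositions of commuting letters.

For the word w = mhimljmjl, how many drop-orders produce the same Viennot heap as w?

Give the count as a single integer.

drop 0:m onto floor
drop 1:h onto {0:m}
drop 2:i onto floor
drop 3:m onto {1:h}
drop 4:l onto {3:m}
drop 5:j onto {2:i, 4:l}
drop 6:m onto {4:l}
drop 7:j onto {5:j}
drop 8:l onto {6:m, 7:j}
ground layer = {0:m, 2:i}
drop-orders for the pieces not yet dropped (sum over which currently-grounded one goes next):
  1 to go: {8} 1
  2 to go: {6,8} 1  {7,8} 1
  3 to go: {5,7,8} 1  {6,7,8} 2
  4 to go: {2,5,7,8} 1  {5,6,7,8} 3
  5 to go: {2,5,6,7,8} 4  {4,5,6,7,8} 3
  6 to go: {2,4,5,6,7,8} 7  {3,4,5,6,7,8} 3
  7 to go: {1,3,4,5,6,7,8} 3  {2,3,4,5,6,7,8} 10
  if 0:m drops first: 13 orders
  if 2:i drops first: 3 orders
heap linearizations: 16

16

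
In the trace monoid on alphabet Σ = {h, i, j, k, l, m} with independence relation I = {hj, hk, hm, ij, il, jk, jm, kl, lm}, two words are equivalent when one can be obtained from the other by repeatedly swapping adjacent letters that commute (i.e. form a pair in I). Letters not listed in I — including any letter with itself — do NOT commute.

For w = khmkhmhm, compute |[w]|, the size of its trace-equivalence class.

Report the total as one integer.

drop 0:k onto floor
drop 1:h onto floor
drop 2:m onto {0:k}
drop 3:k onto {2:m}
drop 4:h onto {1:h}
drop 5:m onto {3:k}
drop 6:h onto {4:h}
drop 7:m onto {5:m}
ground layer = {0:k, 1:h}
drop-orders for the pieces not yet dropped (sum over which currently-grounded one goes next):
  1 to go: {6} 1  {7} 1
  2 to go: {4,6} 1  {5,7} 1  {6,7} 2
  3 to go: {1,4,6} 1  {3,5,7} 1  {4,6,7} 3  {5,6,7} 3
  4 to go: {1,4,6,7} 4  {2,3,5,7} 1  {3,5,6,7} 4  {4,5,6,7} 6
  5 to go: {0,2,3,5,7} 1  {1,4,5,6,7} 10  {2,3,5,6,7} 5  {3,4,5,6,7} 10
  6 to go: {0,2,3,5,6,7} 6  {1,3,4,5,6,7} 20  {2,3,4,5,6,7} 15
  if 0:k drops first: 35 orders
  if 1:h drops first: 21 orders
heap linearizations: 56

56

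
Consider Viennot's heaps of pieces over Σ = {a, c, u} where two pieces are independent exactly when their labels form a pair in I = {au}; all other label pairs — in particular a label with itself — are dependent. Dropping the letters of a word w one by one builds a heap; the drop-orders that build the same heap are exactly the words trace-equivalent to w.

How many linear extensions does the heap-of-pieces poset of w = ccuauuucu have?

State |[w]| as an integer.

0(c) covers ∅
1(c) covers 0:c
2(u) covers 1:c
3(a) covers 1:c
4(u) covers 2:u
5(u) covers 4:u
6(u) covers 5:u
7(c) covers 3:a, 6:u
8(u) covers 7:c
floor of heap: 0:c
completions by unplaced set U, small U first (add the entries for U minus each lowest piece of U):
  |U|=1: {8}:1
  |U|=2: {7,8}:1
  |U|=3: {3,7,8}:1  {6,7,8}:1
  |U|=4: {3,6,7,8}:2  {5,6,7,8}:1
  |U|=5: {3,5,6,7,8}:3  {4,5,6,7,8}:1
  |U|=6: {2,4,5,6,7,8}:1  {3,4,5,6,7,8}:4
  |U|=7: {2,3,4,5,6,7,8}:5
  start at 0(c): 5

5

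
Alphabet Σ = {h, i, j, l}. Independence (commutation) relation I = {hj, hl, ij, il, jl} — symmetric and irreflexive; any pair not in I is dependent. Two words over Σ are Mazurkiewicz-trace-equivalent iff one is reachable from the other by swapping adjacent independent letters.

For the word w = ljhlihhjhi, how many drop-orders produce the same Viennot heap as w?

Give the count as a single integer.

1260

piece 0:l — minimal
piece 1:j — minimal
piece 2:h — minimal
piece 3:l rests on {0:l}
piece 4:i rests on {2:h}
piece 5:h rests on {4:i}
piece 6:h rests on {5:h}
piece 7:j rests on {1:j}
piece 8:h rests on {6:h}
piece 9:i rests on {8:h}
minimal pieces: {0:l, 1:j, 2:h}
ways to finish when only these pieces remain (= sum over removing one remaining piece with nothing left below it):
  1 left: {3}→1  {7}→1  {9}→1
  2 left: {0,3}→1  {1,7}→1  {3,7}→2  {3,9}→2  {7,9}→2  {8,9}→1
  3 left: {0,3,7}→3  {0,3,9}→3  {1,3,7}→3  {1,7,9}→3  {3,7,9}→6  {3,8,9}→3  {6,8,9}→1  {7,8,9}→3
  4 left: {0,1,3,7}→6  {0,3,7,9}→12  {0,3,8,9}→6  {1,3,7,9}→12  {1,7,8,9}→6  {3,6,8,9}→4  {3,7,8,9}→12  {5,6,8,9}→1  {6,7,8,9}→4
  5 left: {0,1,3,7,9}→30  {0,3,6,8,9}→10  {0,3,7,8,9}→30  {1,3,7,8,9}→30  {1,6,7,8,9}→10  {3,5,6,8,9}→5  {3,6,7,8,9}→20  {4,5,6,8,9}→1  {5,6,7,8,9}→5
  6 left: {0,1,3,7,8,9}→90  {0,3,5,6,8,9}→15  {0,3,6,7,8,9}→60  {1,3,6,7,8,9}→60  {1,5,6,7,8,9}→15  {2,4,5,6,8,9}→1  {3,4,5,6,8,9}→6  {3,5,6,7,8,9}→30  {4,5,6,7,8,9}→6
  7 left: {0,1,3,6,7,8,9}→210  {0,3,4,5,6,8,9}→21  {0,3,5,6,7,8,9}→105  {1,3,5,6,7,8,9}→105  {1,4,5,6,7,8,9}→21  {2,3,4,5,6,8,9}→7  {2,4,5,6,7,8,9}→7  {3,4,5,6,7,8,9}→42
  8 left: {0,1,3,5,6,7,8,9}→420  {0,2,3,4,5,6,8,9}→28  {0,3,4,5,6,7,8,9}→168  {1,2,4,5,6,7,8,9}→28  {1,3,4,5,6,7,8,9}→168  {2,3,4,5,6,7,8,9}→56
  placing 0:l first → 252 extensions
  placing 1:j first → 252 extensions
  placing 2:h first → 756 extensions
total linear extensions = 1260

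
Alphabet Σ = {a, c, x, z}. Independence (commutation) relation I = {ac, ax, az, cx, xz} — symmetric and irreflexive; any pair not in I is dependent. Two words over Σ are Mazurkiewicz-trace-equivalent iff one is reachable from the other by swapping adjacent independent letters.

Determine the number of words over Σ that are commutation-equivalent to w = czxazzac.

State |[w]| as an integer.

168

drop 0:c onto floor
drop 1:z onto {0:c}
drop 2:x onto floor
drop 3:a onto floor
drop 4:z onto {1:z}
drop 5:z onto {4:z}
drop 6:a onto {3:a}
drop 7:c onto {5:z}
ground layer = {0:c, 2:x, 3:a}
drop-orders for the pieces not yet dropped (sum over which currently-grounded one goes next):
  1 to go: {2} 1  {6} 1  {7} 1
  2 to go: {2,6} 2  {2,7} 2  {3,6} 1  {5,7} 1  {6,7} 2
  3 to go: {2,3,6} 3  {2,5,7} 3  {2,6,7} 6  {3,6,7} 3  {4,5,7} 1  {5,6,7} 3
  4 to go: {1,4,5,7} 1  {2,3,6,7} 12  {2,4,5,7} 4  {2,5,6,7} 12  {3,5,6,7} 6  {4,5,6,7} 4
  5 to go: {0,1,4,5,7} 1  {1,2,4,5,7} 5  {1,4,5,6,7} 5  {2,3,5,6,7} 30  {2,4,5,6,7} 20  {3,4,5,6,7} 10
  6 to go: {0,1,2,4,5,7} 6  {0,1,4,5,6,7} 6  {1,2,4,5,6,7} 30  {1,3,4,5,6,7} 15  {2,3,4,5,6,7} 60
  if 0:c drops first: 105 orders
  if 2:x drops first: 21 orders
  if 3:a drops first: 42 orders
heap linearizations: 168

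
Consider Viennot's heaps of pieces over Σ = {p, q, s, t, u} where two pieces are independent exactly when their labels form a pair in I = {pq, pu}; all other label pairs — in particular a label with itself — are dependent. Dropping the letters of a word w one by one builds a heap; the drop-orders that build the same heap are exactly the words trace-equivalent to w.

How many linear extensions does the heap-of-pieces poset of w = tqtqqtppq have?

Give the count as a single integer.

#0=t has no predecessor
#1=q depends on [0:t]
#2=t depends on [1:q]
#3=q depends on [2:t]
#4=q depends on [3:q]
#5=t depends on [4:q]
#6=p depends on [5:t]
#7=p depends on [6:p]
#8=q depends on [5:t]
sources: [0:t]
N(rest) = Σ N(rest − s) over sources s of rest; N(one piece) = 1:
  size 1 → [7]=1  [8]=1
  size 2 → [6,7]=1  [7,8]=2
  size 3 → [6,7,8]=3
  size 4 → [5,6,7,8]=3
  size 5 → [4,5,6,7,8]=3
  size 6 → [3,4,5,6,7,8]=3
  size 7 → [2,3,4,5,6,7,8]=3
  first=0(t) contributes 3

3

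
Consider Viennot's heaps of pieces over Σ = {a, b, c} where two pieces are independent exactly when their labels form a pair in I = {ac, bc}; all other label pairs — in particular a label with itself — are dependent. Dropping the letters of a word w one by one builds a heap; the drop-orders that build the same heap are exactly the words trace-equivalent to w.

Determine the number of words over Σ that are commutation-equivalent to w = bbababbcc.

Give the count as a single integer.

36

#0=b has no predecessor
#1=b depends on [0:b]
#2=a depends on [1:b]
#3=b depends on [2:a]
#4=a depends on [3:b]
#5=b depends on [4:a]
#6=b depends on [5:b]
#7=c has no predecessor
#8=c depends on [7:c]
sources: [0:b, 7:c]
N(rest) = Σ N(rest − s) over sources s of rest; N(one piece) = 1:
  size 1 → [6]=1  [8]=1
  size 2 → [5,6]=1  [6,8]=2  [7,8]=1
  size 3 → [4,5,6]=1  [5,6,8]=3  [6,7,8]=3
  size 4 → [3,4,5,6]=1  [4,5,6,8]=4  [5,6,7,8]=6
  size 5 → [2,3,4,5,6]=1  [3,4,5,6,8]=5  [4,5,6,7,8]=10
  size 6 → [1,2,3,4,5,6]=1  [2,3,4,5,6,8]=6  [3,4,5,6,7,8]=15
  size 7 → [0,1,2,3,4,5,6]=1  [1,2,3,4,5,6,8]=7  [2,3,4,5,6,7,8]=21
  first=0(b) contributes 28
  first=7(c) contributes 8
|[w]| = 36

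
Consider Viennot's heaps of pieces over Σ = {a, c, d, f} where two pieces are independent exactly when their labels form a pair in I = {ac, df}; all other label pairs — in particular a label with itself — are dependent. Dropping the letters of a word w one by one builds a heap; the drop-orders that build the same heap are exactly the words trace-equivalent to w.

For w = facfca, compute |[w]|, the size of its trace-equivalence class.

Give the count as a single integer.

drop 0:f onto floor
drop 1:a onto {0:f}
drop 2:c onto {0:f}
drop 3:f onto {1:a, 2:c}
drop 4:c onto {3:f}
drop 5:a onto {3:f}
ground layer = {0:f}
drop-orders for the pieces not yet dropped (sum over which currently-grounded one goes next):
  1 to go: {4} 1  {5} 1
  2 to go: {4,5} 2
  3 to go: {3,4,5} 2
  4 to go: {1,3,4,5} 2  {2,3,4,5} 2
  if 0:f drops first: 4 orders

4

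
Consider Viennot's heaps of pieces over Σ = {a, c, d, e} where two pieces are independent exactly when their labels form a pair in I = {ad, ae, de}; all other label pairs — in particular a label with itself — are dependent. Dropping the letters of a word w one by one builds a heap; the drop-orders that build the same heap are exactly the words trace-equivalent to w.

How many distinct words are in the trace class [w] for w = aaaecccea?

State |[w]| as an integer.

8

drop 0:a onto floor
drop 1:a onto {0:a}
drop 2:a onto {1:a}
drop 3:e onto floor
drop 4:c onto {2:a, 3:e}
drop 5:c onto {4:c}
drop 6:c onto {5:c}
drop 7:e onto {6:c}
drop 8:a onto {6:c}
ground layer = {0:a, 3:e}
drop-orders for the pieces not yet dropped (sum over which currently-grounded one goes next):
  1 to go: {7} 1  {8} 1
  2 to go: {7,8} 2
  3 to go: {6,7,8} 2
  4 to go: {5,6,7,8} 2
  5 to go: {4,5,6,7,8} 2
  6 to go: {2,4,5,6,7,8} 2  {3,4,5,6,7,8} 2
  7 to go: {1,2,4,5,6,7,8} 2  {2,3,4,5,6,7,8} 4
  if 0:a drops first: 6 orders
  if 3:e drops first: 2 orders
heap linearizations: 8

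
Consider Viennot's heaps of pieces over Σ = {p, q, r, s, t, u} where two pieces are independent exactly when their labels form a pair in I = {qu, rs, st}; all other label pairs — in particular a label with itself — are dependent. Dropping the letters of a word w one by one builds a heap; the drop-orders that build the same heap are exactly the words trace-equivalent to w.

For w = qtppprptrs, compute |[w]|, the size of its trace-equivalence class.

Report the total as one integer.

drop 0:q onto floor
drop 1:t onto {0:q}
drop 2:p onto {1:t}
drop 3:p onto {2:p}
drop 4:p onto {3:p}
drop 5:r onto {4:p}
drop 6:p onto {5:r}
drop 7:t onto {6:p}
drop 8:r onto {7:t}
drop 9:s onto {6:p}
ground layer = {0:q}
drop-orders for the pieces not yet dropped (sum over which currently-grounded one goes next):
  1 to go: {8} 1  {9} 1
  2 to go: {7,8} 1  {8,9} 2
  3 to go: {7,8,9} 3
  4 to go: {6,7,8,9} 3
  5 to go: {5,6,7,8,9} 3
  6 to go: {4,5,6,7,8,9} 3
  7 to go: {3,4,5,6,7,8,9} 3
  8 to go: {2,3,4,5,6,7,8,9} 3
  if 0:q drops first: 3 orders

3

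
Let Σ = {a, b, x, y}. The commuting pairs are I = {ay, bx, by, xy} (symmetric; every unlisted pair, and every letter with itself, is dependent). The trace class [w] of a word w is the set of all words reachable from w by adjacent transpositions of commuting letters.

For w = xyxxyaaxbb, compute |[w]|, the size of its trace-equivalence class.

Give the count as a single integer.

#0=x has no predecessor
#1=y has no predecessor
#2=x depends on [0:x]
#3=x depends on [2:x]
#4=y depends on [1:y]
#5=a depends on [3:x]
#6=a depends on [5:a]
#7=x depends on [6:a]
#8=b depends on [6:a]
#9=b depends on [8:b]
sources: [0:x, 1:y]
N(rest) = Σ N(rest − s) over sources s of rest; N(one piece) = 1:
  size 1 → [4]=1  [7]=1  [9]=1
  size 2 → [1,4]=1  [4,7]=2  [4,9]=2  [7,9]=2  [8,9]=1
  size 3 → [1,4,7]=3  [1,4,9]=3  [4,7,9]=6  [4,8,9]=3  [7,8,9]=3
  size 4 → [1,4,7,9]=12  [1,4,8,9]=6  [4,7,8,9]=12  [6,7,8,9]=3
  size 5 → [1,4,7,8,9]=30  [4,6,7,8,9]=15  [5,6,7,8,9]=3
  size 6 → [1,4,6,7,8,9]=45  [3,5,6,7,8,9]=3  [4,5,6,7,8,9]=18
  size 7 → [1,4,5,6,7,8,9]=63  [2,3,5,6,7,8,9]=3  [3,4,5,6,7,8,9]=21
  size 8 → [0,2,3,5,6,7,8,9]=3  [1,3,4,5,6,7,8,9]=84  [2,3,4,5,6,7,8,9]=24
  first=0(x) contributes 108
  first=1(y) contributes 27
|[w]| = 135

135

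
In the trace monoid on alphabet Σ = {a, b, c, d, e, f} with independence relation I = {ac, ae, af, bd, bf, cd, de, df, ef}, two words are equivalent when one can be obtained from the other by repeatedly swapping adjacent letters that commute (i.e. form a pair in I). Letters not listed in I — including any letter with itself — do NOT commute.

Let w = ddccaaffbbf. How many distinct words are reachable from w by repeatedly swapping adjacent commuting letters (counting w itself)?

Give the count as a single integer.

431

0(d) covers ∅
1(d) covers 0:d
2(c) covers ∅
3(c) covers 2:c
4(a) covers 1:d
5(a) covers 4:a
6(f) covers 3:c
7(f) covers 6:f
8(b) covers 3:c, 5:a
9(b) covers 8:b
10(f) covers 7:f
floor of heap: 0:d, 2:c
completions by unplaced set U, small U first (add the entries for U minus each lowest piece of U):
  |U|=1: {9}:1  {10}:1
  |U|=2: {7,10}:1  {8,9}:1  {9,10}:2
  |U|=3: {5,8,9}:1  {6,7,10}:1  {7,9,10}:3  {8,9,10}:3
  |U|=4: {4,5,8,9}:1  {5,8,9,10}:4  {6,7,9,10}:4  {7,8,9,10}:6
  |U|=5: {1,4,5,8,9}:1  {4,5,8,9,10}:5  {5,7,8,9,10}:10  {6,7,8,9,10}:10
  |U|=6: {0,1,4,5,8,9}:1  {1,4,5,8,9,10}:6  {3,6,7,8,9,10}:10  {4,5,7,8,9,10}:15  {5,6,7,8,9,10}:20
  |U|=7: {0,1,4,5,8,9,10}:7  {1,4,5,7,8,9,10}:21  {2,3,6,7,8,9,10}:10  {3,5,6,7,8,9,10}:30  {4,5,6,7,8,9,10}:35
  |U|=8: {0,1,4,5,7,8,9,10}:28  {1,4,5,6,7,8,9,10}:56  {2,3,5,6,7,8,9,10}:40  {3,4,5,6,7,8,9,10}:65
  |U|=9: {0,1,4,5,6,7,8,9,10}:84  {1,3,4,5,6,7,8,9,10}:121  {2,3,4,5,6,7,8,9,10}:105
  start at 0(d): 226
  start at 2(c): 205
sum over floor = 431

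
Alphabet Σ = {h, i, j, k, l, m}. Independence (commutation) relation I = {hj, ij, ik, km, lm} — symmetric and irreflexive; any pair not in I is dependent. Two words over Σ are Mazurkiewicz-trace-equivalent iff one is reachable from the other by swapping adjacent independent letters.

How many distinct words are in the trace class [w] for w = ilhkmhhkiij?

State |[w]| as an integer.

12

drop 0:i onto floor
drop 1:l onto {0:i}
drop 2:h onto {1:l}
drop 3:k onto {2:h}
drop 4:m onto {2:h}
drop 5:h onto {3:k, 4:m}
drop 6:h onto {5:h}
drop 7:k onto {6:h}
drop 8:i onto {6:h}
drop 9:i onto {8:i}
drop 10:j onto {7:k}
ground layer = {0:i}
drop-orders for the pieces not yet dropped (sum over which currently-grounded one goes next):
  1 to go: {9} 1  {10} 1
  2 to go: {7,10} 1  {8,9} 1  {9,10} 2
  3 to go: {7,9,10} 3  {8,9,10} 3
  4 to go: {7,8,9,10} 6
  5 to go: {6,7,8,9,10} 6
  6 to go: {5,6,7,8,9,10} 6
  7 to go: {3,5,6,7,8,9,10} 6  {4,5,6,7,8,9,10} 6
  8 to go: {3,4,5,6,7,8,9,10} 12
  9 to go: {2,3,4,5,6,7,8,9,10} 12
  if 0:i drops first: 12 orders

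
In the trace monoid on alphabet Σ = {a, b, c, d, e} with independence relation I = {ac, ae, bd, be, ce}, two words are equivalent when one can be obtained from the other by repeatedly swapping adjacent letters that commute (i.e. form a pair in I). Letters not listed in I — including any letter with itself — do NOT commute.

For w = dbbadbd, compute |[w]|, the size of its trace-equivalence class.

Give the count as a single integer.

0(d) covers ∅
1(b) covers ∅
2(b) covers 1:b
3(a) covers 0:d, 2:b
4(d) covers 3:a
5(b) covers 3:a
6(d) covers 4:d
floor of heap: 0:d, 1:b
completions by unplaced set U, small U first (add the entries for U minus each lowest piece of U):
  |U|=1: {5}:1  {6}:1
  |U|=2: {4,6}:1  {5,6}:2
  |U|=3: {4,5,6}:3
  |U|=4: {3,4,5,6}:3
  |U|=5: {0,3,4,5,6}:3  {2,3,4,5,6}:3
  start at 0(d): 3
  start at 1(b): 6
sum over floor = 9

9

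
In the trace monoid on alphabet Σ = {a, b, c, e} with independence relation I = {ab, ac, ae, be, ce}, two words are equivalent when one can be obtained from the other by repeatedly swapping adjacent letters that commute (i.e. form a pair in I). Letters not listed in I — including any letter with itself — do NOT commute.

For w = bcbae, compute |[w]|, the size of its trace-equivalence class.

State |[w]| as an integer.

20

0(b) covers ∅
1(c) covers 0:b
2(b) covers 1:c
3(a) covers ∅
4(e) covers ∅
floor of heap: 0:b, 3:a, 4:e
completions by unplaced set U, small U first (add the entries for U minus each lowest piece of U):
  |U|=1: {2}:1  {3}:1  {4}:1
  |U|=2: {1,2}:1  {2,3}:2  {2,4}:2  {3,4}:2
  |U|=3: {0,1,2}:1  {1,2,3}:3  {1,2,4}:3  {2,3,4}:6
  start at 0(b): 12
  start at 3(a): 4
  start at 4(e): 4
sum over floor = 20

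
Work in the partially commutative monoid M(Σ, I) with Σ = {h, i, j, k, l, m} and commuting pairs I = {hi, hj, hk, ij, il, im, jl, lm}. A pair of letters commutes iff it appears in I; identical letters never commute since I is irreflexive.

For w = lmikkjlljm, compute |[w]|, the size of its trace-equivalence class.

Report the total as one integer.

piece 0:l — minimal
piece 1:m — minimal
piece 2:i — minimal
piece 3:k rests on {0:l, 1:m, 2:i}
piece 4:k rests on {3:k}
piece 5:j rests on {4:k}
piece 6:l rests on {4:k}
piece 7:l rests on {6:l}
piece 8:j rests on {5:j}
piece 9:m rests on {8:j}
minimal pieces: {0:l, 1:m, 2:i}
ways to finish when only these pieces remain (= sum over removing one remaining piece with nothing left below it):
  1 left: {7}→1  {9}→1
  2 left: {6,7}→1  {7,9}→2  {8,9}→1
  3 left: {5,8,9}→1  {6,7,9}→3  {7,8,9}→3
  4 left: {5,7,8,9}→4  {6,7,8,9}→6
  5 left: {5,6,7,8,9}→10
  6 left: {4,5,6,7,8,9}→10
  7 left: {3,4,5,6,7,8,9}→10
  8 left: {0,3,4,5,6,7,8,9}→10  {1,3,4,5,6,7,8,9}→10  {2,3,4,5,6,7,8,9}→10
  placing 0:l first → 20 extensions
  placing 1:m first → 20 extensions
  placing 2:i first → 20 extensions
total linear extensions = 60

60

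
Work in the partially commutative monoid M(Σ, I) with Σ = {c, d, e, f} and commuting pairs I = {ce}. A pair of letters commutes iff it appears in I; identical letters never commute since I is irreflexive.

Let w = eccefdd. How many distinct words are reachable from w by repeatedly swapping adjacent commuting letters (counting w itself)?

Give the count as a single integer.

6

#0=e has no predecessor
#1=c has no predecessor
#2=c depends on [1:c]
#3=e depends on [0:e]
#4=f depends on [2:c, 3:e]
#5=d depends on [4:f]
#6=d depends on [5:d]
sources: [0:e, 1:c]
N(rest) = Σ N(rest − s) over sources s of rest; N(one piece) = 1:
  size 1 → [6]=1
  size 2 → [5,6]=1
  size 3 → [4,5,6]=1
  size 4 → [2,4,5,6]=1  [3,4,5,6]=1
  size 5 → [0,3,4,5,6]=1  [1,2,4,5,6]=1  [2,3,4,5,6]=2
  first=0(e) contributes 3
  first=1(c) contributes 3
|[w]| = 6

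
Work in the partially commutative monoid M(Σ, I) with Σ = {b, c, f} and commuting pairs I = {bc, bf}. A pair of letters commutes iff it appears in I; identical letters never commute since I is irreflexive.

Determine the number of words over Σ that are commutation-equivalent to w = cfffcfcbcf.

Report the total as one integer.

piece 0:c — minimal
piece 1:f rests on {0:c}
piece 2:f rests on {1:f}
piece 3:f rests on {2:f}
piece 4:c rests on {3:f}
piece 5:f rests on {4:c}
piece 6:c rests on {5:f}
piece 7:b — minimal
piece 8:c rests on {6:c}
piece 9:f rests on {8:c}
minimal pieces: {0:c, 7:b}
ways to finish when only these pieces remain (= sum over removing one remaining piece with nothing left below it):
  1 left: {7}→1  {9}→1
  2 left: {7,9}→2  {8,9}→1
  3 left: {6,8,9}→1  {7,8,9}→3
  4 left: {5,6,8,9}→1  {6,7,8,9}→4
  5 left: {4,5,6,8,9}→1  {5,6,7,8,9}→5
  6 left: {3,4,5,6,8,9}→1  {4,5,6,7,8,9}→6
  7 left: {2,3,4,5,6,8,9}→1  {3,4,5,6,7,8,9}→7
  8 left: {1,2,3,4,5,6,8,9}→1  {2,3,4,5,6,7,8,9}→8
  placing 0:c first → 9 extensions
  placing 7:b first → 1 extensions
total linear extensions = 10

10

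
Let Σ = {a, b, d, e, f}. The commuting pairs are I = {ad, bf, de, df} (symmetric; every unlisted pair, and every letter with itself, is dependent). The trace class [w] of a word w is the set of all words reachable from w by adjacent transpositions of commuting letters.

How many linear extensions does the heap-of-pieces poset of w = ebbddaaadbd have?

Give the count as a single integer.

drop 0:e onto floor
drop 1:b onto {0:e}
drop 2:b onto {1:b}
drop 3:d onto {2:b}
drop 4:d onto {3:d}
drop 5:a onto {2:b}
drop 6:a onto {5:a}
drop 7:a onto {6:a}
drop 8:d onto {4:d}
drop 9:b onto {7:a, 8:d}
drop 10:d onto {9:b}
ground layer = {0:e}
drop-orders for the pieces not yet dropped (sum over which currently-grounded one goes next):
  1 to go: {10} 1
  2 to go: {9,10} 1
  3 to go: {7,9,10} 1  {8,9,10} 1
  4 to go: {4,8,9,10} 1  {6,7,9,10} 1  {7,8,9,10} 2
  5 to go: {3,4,8,9,10} 1  {4,7,8,9,10} 3  {5,6,7,9,10} 1  {6,7,8,9,10} 3
  6 to go: {3,4,7,8,9,10} 4  {4,6,7,8,9,10} 6  {5,6,7,8,9,10} 4
  7 to go: {3,4,6,7,8,9,10} 10  {4,5,6,7,8,9,10} 10
  8 to go: {3,4,5,6,7,8,9,10} 20
  9 to go: {2,3,4,5,6,7,8,9,10} 20
  if 0:e drops first: 20 orders

20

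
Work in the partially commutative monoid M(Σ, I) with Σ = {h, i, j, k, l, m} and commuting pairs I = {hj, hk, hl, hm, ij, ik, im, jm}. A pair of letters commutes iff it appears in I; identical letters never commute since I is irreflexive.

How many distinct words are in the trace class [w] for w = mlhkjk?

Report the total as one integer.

drop 0:m onto floor
drop 1:l onto {0:m}
drop 2:h onto floor
drop 3:k onto {1:l}
drop 4:j onto {3:k}
drop 5:k onto {4:j}
ground layer = {0:m, 2:h}
drop-orders for the pieces not yet dropped (sum over which currently-grounded one goes next):
  1 to go: {2} 1  {5} 1
  2 to go: {2,5} 2  {4,5} 1
  3 to go: {2,4,5} 3  {3,4,5} 1
  4 to go: {1,3,4,5} 1  {2,3,4,5} 4
  if 0:m drops first: 5 orders
  if 2:h drops first: 1 orders
heap linearizations: 6

6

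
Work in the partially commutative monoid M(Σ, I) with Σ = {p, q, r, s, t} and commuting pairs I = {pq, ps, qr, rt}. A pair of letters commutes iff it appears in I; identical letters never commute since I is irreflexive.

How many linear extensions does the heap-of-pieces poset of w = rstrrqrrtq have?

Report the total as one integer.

drop 0:r onto floor
drop 1:s onto {0:r}
drop 2:t onto {1:s}
drop 3:r onto {1:s}
drop 4:r onto {3:r}
drop 5:q onto {2:t}
drop 6:r onto {4:r}
drop 7:r onto {6:r}
drop 8:t onto {5:q}
drop 9:q onto {8:t}
ground layer = {0:r}
drop-orders for the pieces not yet dropped (sum over which currently-grounded one goes next):
  1 to go: {7} 1  {9} 1
  2 to go: {6,7} 1  {7,9} 2  {8,9} 1
  3 to go: {4,6,7} 1  {5,8,9} 1  {6,7,9} 3  {7,8,9} 3
  4 to go: {2,5,8,9} 1  {3,4,6,7} 1  {4,6,7,9} 4  {5,7,8,9} 4  {6,7,8,9} 6
  5 to go: {2,5,7,8,9} 5  {3,4,6,7,9} 5  {4,6,7,8,9} 10  {5,6,7,8,9} 10
  6 to go: {2,5,6,7,8,9} 15  {3,4,6,7,8,9} 15  {4,5,6,7,8,9} 20
  7 to go: {2,4,5,6,7,8,9} 35  {3,4,5,6,7,8,9} 35
  8 to go: {2,3,4,5,6,7,8,9} 70
  if 0:r drops first: 70 orders

70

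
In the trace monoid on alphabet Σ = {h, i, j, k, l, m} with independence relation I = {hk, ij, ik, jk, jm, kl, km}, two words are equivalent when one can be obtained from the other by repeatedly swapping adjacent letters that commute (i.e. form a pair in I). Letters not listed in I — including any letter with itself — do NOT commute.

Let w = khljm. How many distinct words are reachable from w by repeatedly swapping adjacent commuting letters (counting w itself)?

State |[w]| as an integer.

piece 0:k — minimal
piece 1:h — minimal
piece 2:l rests on {1:h}
piece 3:j rests on {2:l}
piece 4:m rests on {2:l}
minimal pieces: {0:k, 1:h}
ways to finish when only these pieces remain (= sum over removing one remaining piece with nothing left below it):
  1 left: {0}→1  {3}→1  {4}→1
  2 left: {0,3}→2  {0,4}→2  {3,4}→2
  3 left: {0,3,4}→6  {2,3,4}→2
  placing 0:k first → 2 extensions
  placing 1:h first → 8 extensions
total linear extensions = 10

10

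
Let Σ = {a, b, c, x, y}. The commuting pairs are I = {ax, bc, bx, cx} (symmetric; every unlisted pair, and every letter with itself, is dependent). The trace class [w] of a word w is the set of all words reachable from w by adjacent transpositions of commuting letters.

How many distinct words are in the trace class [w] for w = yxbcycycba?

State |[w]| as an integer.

0(y) covers ∅
1(x) covers 0:y
2(b) covers 0:y
3(c) covers 0:y
4(y) covers 1:x, 2:b, 3:c
5(c) covers 4:y
6(y) covers 5:c
7(c) covers 6:y
8(b) covers 6:y
9(a) covers 7:c, 8:b
floor of heap: 0:y
completions by unplaced set U, small U first (add the entries for U minus each lowest piece of U):
  |U|=1: {9}:1
  |U|=2: {7,9}:1  {8,9}:1
  |U|=3: {7,8,9}:2
  |U|=4: {6,7,8,9}:2
  |U|=5: {5,6,7,8,9}:2
  |U|=6: {4,5,6,7,8,9}:2
  |U|=7: {1,4,5,6,7,8,9}:2  {2,4,5,6,7,8,9}:2  {3,4,5,6,7,8,9}:2
  |U|=8: {1,2,4,5,6,7,8,9}:4  {1,3,4,5,6,7,8,9}:4  {2,3,4,5,6,7,8,9}:4
  start at 0(y): 12

12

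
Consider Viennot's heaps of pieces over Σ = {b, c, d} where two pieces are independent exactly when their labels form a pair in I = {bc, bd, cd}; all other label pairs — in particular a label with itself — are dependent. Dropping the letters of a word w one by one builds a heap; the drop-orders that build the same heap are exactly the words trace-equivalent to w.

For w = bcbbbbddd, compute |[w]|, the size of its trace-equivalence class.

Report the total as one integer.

piece 0:b — minimal
piece 1:c — minimal
piece 2:b rests on {0:b}
piece 3:b rests on {2:b}
piece 4:b rests on {3:b}
piece 5:b rests on {4:b}
piece 6:d — minimal
piece 7:d rests on {6:d}
piece 8:d rests on {7:d}
minimal pieces: {0:b, 1:c, 6:d}
ways to finish when only these pieces remain (= sum over removing one remaining piece with nothing left below it):
  1 left: {1}→1  {5}→1  {8}→1
  2 left: {1,5}→2  {1,8}→2  {4,5}→1  {5,8}→2  {7,8}→1
  3 left: {1,4,5}→3  {1,5,8}→6  {1,7,8}→3  {3,4,5}→1  {4,5,8}→3  {5,7,8}→3  {6,7,8}→1
  4 left: {1,3,4,5}→4  {1,4,5,8}→12  {1,5,7,8}→12  {1,6,7,8}→4  {2,3,4,5}→1  {3,4,5,8}→4  {4,5,7,8}→6  {5,6,7,8}→4
  5 left: {0,2,3,4,5}→1  {1,2,3,4,5}→5  {1,3,4,5,8}→20  {1,4,5,7,8}→30  {1,5,6,7,8}→20  {2,3,4,5,8}→5  {3,4,5,7,8}→10  {4,5,6,7,8}→10
  6 left: {0,1,2,3,4,5}→6  {0,2,3,4,5,8}→6  {1,2,3,4,5,8}→30  {1,3,4,5,7,8}→60  {1,4,5,6,7,8}→60  {2,3,4,5,7,8}→15  {3,4,5,6,7,8}→20
  7 left: {0,1,2,3,4,5,8}→42  {0,2,3,4,5,7,8}→21  {1,2,3,4,5,7,8}→105  {1,3,4,5,6,7,8}→140  {2,3,4,5,6,7,8}→35
  placing 0:b first → 280 extensions
  placing 1:c first → 56 extensions
  placing 6:d first → 168 extensions
total linear extensions = 504

504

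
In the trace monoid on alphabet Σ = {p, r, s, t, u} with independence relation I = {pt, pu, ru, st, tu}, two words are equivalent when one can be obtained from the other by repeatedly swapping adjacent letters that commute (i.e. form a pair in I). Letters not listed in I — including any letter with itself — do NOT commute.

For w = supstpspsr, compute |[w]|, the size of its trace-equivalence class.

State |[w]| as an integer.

#0=s has no predecessor
#1=u depends on [0:s]
#2=p depends on [0:s]
#3=s depends on [1:u, 2:p]
#4=t has no predecessor
#5=p depends on [3:s]
#6=s depends on [5:p]
#7=p depends on [6:s]
#8=s depends on [7:p]
#9=r depends on [4:t, 8:s]
sources: [0:s, 4:t]
N(rest) = Σ N(rest − s) over sources s of rest; N(one piece) = 1:
  size 1 → [9]=1
  size 2 → [4,9]=1  [8,9]=1
  size 3 → [4,8,9]=2  [7,8,9]=1
  size 4 → [4,7,8,9]=3  [6,7,8,9]=1
  size 5 → [4,6,7,8,9]=4  [5,6,7,8,9]=1
  size 6 → [3,5,6,7,8,9]=1  [4,5,6,7,8,9]=5
  size 7 → [1,3,5,6,7,8,9]=1  [2,3,5,6,7,8,9]=1  [3,4,5,6,7,8,9]=6
  size 8 → [1,2,3,5,6,7,8,9]=2  [1,3,4,5,6,7,8,9]=7  [2,3,4,5,6,7,8,9]=7
  first=0(s) contributes 16
  first=4(t) contributes 2
|[w]| = 18

18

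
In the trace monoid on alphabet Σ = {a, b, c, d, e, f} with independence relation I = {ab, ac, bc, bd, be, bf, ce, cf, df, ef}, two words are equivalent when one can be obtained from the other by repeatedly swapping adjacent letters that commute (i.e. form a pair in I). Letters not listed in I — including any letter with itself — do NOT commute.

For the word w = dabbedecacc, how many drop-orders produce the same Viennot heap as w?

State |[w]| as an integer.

piece 0:d — minimal
piece 1:a rests on {0:d}
piece 2:b — minimal
piece 3:b rests on {2:b}
piece 4:e rests on {1:a}
piece 5:d rests on {4:e}
piece 6:e rests on {5:d}
piece 7:c rests on {5:d}
piece 8:a rests on {6:e}
piece 9:c rests on {7:c}
piece 10:c rests on {9:c}
minimal pieces: {0:d, 2:b}
ways to finish when only these pieces remain (= sum over removing one remaining piece with nothing left below it):
  1 left: {3}→1  {8}→1  {10}→1
  2 left: {2,3}→1  {3,8}→2  {3,10}→2  {6,8}→1  {8,10}→2  {9,10}→1
  3 left: {2,3,8}→3  {2,3,10}→3  {3,6,8}→3  {3,8,10}→6  {3,9,10}→3  {6,8,10}→3  {7,9,10}→1  {8,9,10}→3
  4 left: {2,3,6,8}→6  {2,3,8,10}→12  {2,3,9,10}→6  {3,6,8,10}→12  {3,7,9,10}→4  {3,8,9,10}→12  {6,8,9,10}→6  {7,8,9,10}→4
  5 left: {2,3,6,8,10}→30  {2,3,7,9,10}→10  {2,3,8,9,10}→30  {3,6,8,9,10}→30  {3,7,8,9,10}→20  {6,7,8,9,10}→10
  6 left: {2,3,6,8,9,10}→90  {2,3,7,8,9,10}→60  {3,6,7,8,9,10}→60  {5,6,7,8,9,10}→10
  7 left: {2,3,6,7,8,9,10}→210  {3,5,6,7,8,9,10}→70  {4,5,6,7,8,9,10}→10
  8 left: {1,4,5,6,7,8,9,10}→10  {2,3,5,6,7,8,9,10}→280  {3,4,5,6,7,8,9,10}→80
  9 left: {0,1,4,5,6,7,8,9,10}→10  {1,3,4,5,6,7,8,9,10}→90  {2,3,4,5,6,7,8,9,10}→360
  placing 0:d first → 450 extensions
  placing 2:b first → 100 extensions
total linear extensions = 550

550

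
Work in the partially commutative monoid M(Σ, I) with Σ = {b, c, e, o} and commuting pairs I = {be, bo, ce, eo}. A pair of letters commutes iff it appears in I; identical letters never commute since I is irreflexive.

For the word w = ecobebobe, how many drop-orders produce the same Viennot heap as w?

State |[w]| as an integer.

840

piece 0:e — minimal
piece 1:c — minimal
piece 2:o rests on {1:c}
piece 3:b rests on {1:c}
piece 4:e rests on {0:e}
piece 5:b rests on {3:b}
piece 6:o rests on {2:o}
piece 7:b rests on {5:b}
piece 8:e rests on {4:e}
minimal pieces: {0:e, 1:c}
ways to finish when only these pieces remain (= sum over removing one remaining piece with nothing left below it):
  1 left: {6}→1  {7}→1  {8}→1
  2 left: {2,6}→1  {4,8}→1  {5,7}→1  {6,7}→2  {6,8}→2  {7,8}→2
  3 left: {0,4,8}→1  {2,6,7}→3  {2,6,8}→3  {3,5,7}→1  {4,6,8}→3  {4,7,8}→3  {5,6,7}→3  {5,7,8}→3  {6,7,8}→6
  4 left: {0,4,6,8}→4  {0,4,7,8}→4  {2,4,6,8}→6  {2,5,6,7}→6  {2,6,7,8}→12  {3,5,6,7}→4  {3,5,7,8}→4  {4,5,7,8}→6  {4,6,7,8}→12  {5,6,7,8}→12
  5 left: {0,2,4,6,8}→10  {0,4,5,7,8}→10  {0,4,6,7,8}→20  {2,3,5,6,7}→10  {2,4,6,7,8}→30  {2,5,6,7,8}→30  {3,4,5,7,8}→10  {3,5,6,7,8}→20  {4,5,6,7,8}→30
  6 left: {0,2,4,6,7,8}→60  {0,3,4,5,7,8}→20  {0,4,5,6,7,8}→60  {1,2,3,5,6,7}→10  {2,3,5,6,7,8}→60  {2,4,5,6,7,8}→90  {3,4,5,6,7,8}→60
  7 left: {0,2,4,5,6,7,8}→210  {0,3,4,5,6,7,8}→140  {1,2,3,5,6,7,8}→70  {2,3,4,5,6,7,8}→210
  placing 0:e first → 280 extensions
  placing 1:c first → 560 extensions
total linear extensions = 840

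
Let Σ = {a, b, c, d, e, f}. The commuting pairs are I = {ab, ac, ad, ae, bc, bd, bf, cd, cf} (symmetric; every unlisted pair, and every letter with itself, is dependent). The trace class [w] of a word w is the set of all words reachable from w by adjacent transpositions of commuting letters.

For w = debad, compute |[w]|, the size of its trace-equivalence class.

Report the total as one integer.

piece 0:d — minimal
piece 1:e rests on {0:d}
piece 2:b rests on {1:e}
piece 3:a — minimal
piece 4:d rests on {1:e}
minimal pieces: {0:d, 3:a}
ways to finish when only these pieces remain (= sum over removing one remaining piece with nothing left below it):
  1 left: {2}→1  {3}→1  {4}→1
  2 left: {2,3}→2  {2,4}→2  {3,4}→2
  3 left: {1,2,4}→2  {2,3,4}→6
  placing 0:d first → 8 extensions
  placing 3:a first → 2 extensions
total linear extensions = 10

10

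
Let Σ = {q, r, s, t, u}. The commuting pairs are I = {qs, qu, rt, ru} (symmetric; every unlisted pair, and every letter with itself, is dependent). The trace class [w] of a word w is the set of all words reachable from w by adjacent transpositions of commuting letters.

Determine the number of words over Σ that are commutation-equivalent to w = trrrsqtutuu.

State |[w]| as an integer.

8

0(t) covers ∅
1(r) covers ∅
2(r) covers 1:r
3(r) covers 2:r
4(s) covers 0:t, 3:r
5(q) covers 0:t, 3:r
6(t) covers 4:s, 5:q
7(u) covers 6:t
8(t) covers 7:u
9(u) covers 8:t
10(u) covers 9:u
floor of heap: 0:t, 1:r
completions by unplaced set U, small U first (add the entries for U minus each lowest piece of U):
  |U|=1: {10}:1
  |U|=2: {9,10}:1
  |U|=3: {8,9,10}:1
  |U|=4: {7,8,9,10}:1
  |U|=5: {6,7,8,9,10}:1
  |U|=6: {4,6,7,8,9,10}:1  {5,6,7,8,9,10}:1
  |U|=7: {4,5,6,7,8,9,10}:2
  |U|=8: {0,4,5,6,7,8,9,10}:2  {3,4,5,6,7,8,9,10}:2
  |U|=9: {0,3,4,5,6,7,8,9,10}:4  {2,3,4,5,6,7,8,9,10}:2
  start at 0(t): 2
  start at 1(r): 6
sum over floor = 8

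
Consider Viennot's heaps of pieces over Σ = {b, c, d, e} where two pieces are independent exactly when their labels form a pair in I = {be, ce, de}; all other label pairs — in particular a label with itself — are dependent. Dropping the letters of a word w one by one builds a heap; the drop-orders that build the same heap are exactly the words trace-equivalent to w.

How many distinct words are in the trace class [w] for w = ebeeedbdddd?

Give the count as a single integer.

330

piece 0:e — minimal
piece 1:b — minimal
piece 2:e rests on {0:e}
piece 3:e rests on {2:e}
piece 4:e rests on {3:e}
piece 5:d rests on {1:b}
piece 6:b rests on {5:d}
piece 7:d rests on {6:b}
piece 8:d rests on {7:d}
piece 9:d rests on {8:d}
piece 10:d rests on {9:d}
minimal pieces: {0:e, 1:b}
ways to finish when only these pieces remain (= sum over removing one remaining piece with nothing left below it):
  1 left: {4}→1  {10}→1
  2 left: {3,4}→1  {4,10}→2  {9,10}→1
  3 left: {2,3,4}→1  {3,4,10}→3  {4,9,10}→3  {8,9,10}→1
  4 left: {0,2,3,4}→1  {2,3,4,10}→4  {3,4,9,10}→6  {4,8,9,10}→4  {7,8,9,10}→1
  5 left: {0,2,3,4,10}→5  {2,3,4,9,10}→10  {3,4,8,9,10}→10  {4,7,8,9,10}→5  {6,7,8,9,10}→1
  6 left: {0,2,3,4,9,10}→15  {2,3,4,8,9,10}→20  {3,4,7,8,9,10}→15  {4,6,7,8,9,10}→6  {5,6,7,8,9,10}→1
  7 left: {0,2,3,4,8,9,10}→35  {1,5,6,7,8,9,10}→1  {2,3,4,7,8,9,10}→35  {3,4,6,7,8,9,10}→21  {4,5,6,7,8,9,10}→7
  8 left: {0,2,3,4,7,8,9,10}→70  {1,4,5,6,7,8,9,10}→8  {2,3,4,6,7,8,9,10}→56  {3,4,5,6,7,8,9,10}→28
  9 left: {0,2,3,4,6,7,8,9,10}→126  {1,3,4,5,6,7,8,9,10}→36  {2,3,4,5,6,7,8,9,10}→84
  placing 0:e first → 120 extensions
  placing 1:b first → 210 extensions
total linear extensions = 330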